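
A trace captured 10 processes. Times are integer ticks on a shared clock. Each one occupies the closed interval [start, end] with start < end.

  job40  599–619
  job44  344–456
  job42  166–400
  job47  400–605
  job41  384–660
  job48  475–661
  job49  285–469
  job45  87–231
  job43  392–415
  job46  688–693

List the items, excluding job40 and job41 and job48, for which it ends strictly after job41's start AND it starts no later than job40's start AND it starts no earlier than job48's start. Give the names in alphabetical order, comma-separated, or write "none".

none

Conditions: its end is strictly after job41's start (X.end > 384) AND its start is no later than job40's start (X.start <= 599) AND its start is no earlier than job48's start (X.start >= 475).
job42: end 400 > 384? ✓; start 166 <= 599? ✓; start 166 >= 475? ✗ → no.
job43: end 415 > 384? ✓; start 392 <= 599? ✓; start 392 >= 475? ✗ → no.
job44: end 456 > 384? ✓; start 344 <= 599? ✓; start 344 >= 475? ✗ → no.
job45: end 231 > 384? ✗; start 87 <= 599? ✓; start 87 >= 475? ✗ → no.
job46: end 693 > 384? ✓; start 688 <= 599? ✗; start 688 >= 475? ✓ → no.
job47: end 605 > 384? ✓; start 400 <= 599? ✓; start 400 >= 475? ✗ → no.
job49: end 469 > 384? ✓; start 285 <= 599? ✓; start 285 >= 475? ✗ → no.
Result: none.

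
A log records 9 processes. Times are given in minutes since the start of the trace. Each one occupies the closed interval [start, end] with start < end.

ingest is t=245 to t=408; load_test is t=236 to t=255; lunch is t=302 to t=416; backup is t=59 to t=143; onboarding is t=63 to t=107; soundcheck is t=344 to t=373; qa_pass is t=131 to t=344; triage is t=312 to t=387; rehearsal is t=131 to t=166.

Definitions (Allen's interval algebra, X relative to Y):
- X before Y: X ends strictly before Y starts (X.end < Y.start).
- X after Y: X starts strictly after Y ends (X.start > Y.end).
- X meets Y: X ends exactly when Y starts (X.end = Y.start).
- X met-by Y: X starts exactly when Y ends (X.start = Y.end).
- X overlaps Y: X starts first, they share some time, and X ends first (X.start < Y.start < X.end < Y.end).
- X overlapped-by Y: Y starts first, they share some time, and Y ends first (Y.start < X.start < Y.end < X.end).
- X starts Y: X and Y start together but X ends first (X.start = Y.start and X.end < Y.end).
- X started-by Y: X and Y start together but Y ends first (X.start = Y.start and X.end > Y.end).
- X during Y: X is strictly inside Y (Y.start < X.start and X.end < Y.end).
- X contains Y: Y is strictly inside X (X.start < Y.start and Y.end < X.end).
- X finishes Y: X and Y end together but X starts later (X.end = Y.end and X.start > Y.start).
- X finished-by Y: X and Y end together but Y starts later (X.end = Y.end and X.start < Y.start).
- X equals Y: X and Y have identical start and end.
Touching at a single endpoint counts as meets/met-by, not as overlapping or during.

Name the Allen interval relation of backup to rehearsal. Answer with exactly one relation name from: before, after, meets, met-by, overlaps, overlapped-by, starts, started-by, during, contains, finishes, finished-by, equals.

backup = [t=59, t=143]; rehearsal = [t=131, t=166].
Compare endpoints: backup.start < rehearsal.start, backup.start < rehearsal.end, backup.end > rehearsal.start, backup.end < rehearsal.end.
That pattern is 'overlaps'.

overlaps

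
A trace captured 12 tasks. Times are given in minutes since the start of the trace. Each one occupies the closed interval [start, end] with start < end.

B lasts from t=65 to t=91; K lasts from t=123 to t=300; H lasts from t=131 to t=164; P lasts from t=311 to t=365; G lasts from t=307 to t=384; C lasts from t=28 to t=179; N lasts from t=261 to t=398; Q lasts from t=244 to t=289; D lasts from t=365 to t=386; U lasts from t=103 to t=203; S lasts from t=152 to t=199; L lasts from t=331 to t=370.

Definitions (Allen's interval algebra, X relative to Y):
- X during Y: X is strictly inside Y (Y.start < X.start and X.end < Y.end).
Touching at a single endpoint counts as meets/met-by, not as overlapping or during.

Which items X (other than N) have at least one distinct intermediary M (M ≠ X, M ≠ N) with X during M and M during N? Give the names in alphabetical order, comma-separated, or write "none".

L, P

Target N = [t=261, t=398].
Intermediaries M with M during N: D, G, L, P.
Via D — items with X during D: none.
Via G — items with X during G: L, P.
Via L — items with X during L: none.
Via P — items with X during P: none.
Union: L, P.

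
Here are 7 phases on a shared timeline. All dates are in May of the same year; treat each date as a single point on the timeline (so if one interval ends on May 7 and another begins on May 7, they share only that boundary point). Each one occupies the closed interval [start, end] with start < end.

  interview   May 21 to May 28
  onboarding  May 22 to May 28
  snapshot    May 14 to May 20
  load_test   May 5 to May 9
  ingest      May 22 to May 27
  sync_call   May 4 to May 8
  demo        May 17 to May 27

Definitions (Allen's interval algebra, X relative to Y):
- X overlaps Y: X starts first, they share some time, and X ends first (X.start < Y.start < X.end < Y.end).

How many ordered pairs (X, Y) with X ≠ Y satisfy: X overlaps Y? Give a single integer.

4

Checking all 42 ordered pairs for relation 'overlaps'; matching pairs in alphabetical order:
(demo, interview): demo overlaps interview ✓
(demo, onboarding): demo overlaps onboarding ✓
(snapshot, demo): snapshot overlaps demo ✓
(sync_call, load_test): sync_call overlaps load_test ✓
Count: 4.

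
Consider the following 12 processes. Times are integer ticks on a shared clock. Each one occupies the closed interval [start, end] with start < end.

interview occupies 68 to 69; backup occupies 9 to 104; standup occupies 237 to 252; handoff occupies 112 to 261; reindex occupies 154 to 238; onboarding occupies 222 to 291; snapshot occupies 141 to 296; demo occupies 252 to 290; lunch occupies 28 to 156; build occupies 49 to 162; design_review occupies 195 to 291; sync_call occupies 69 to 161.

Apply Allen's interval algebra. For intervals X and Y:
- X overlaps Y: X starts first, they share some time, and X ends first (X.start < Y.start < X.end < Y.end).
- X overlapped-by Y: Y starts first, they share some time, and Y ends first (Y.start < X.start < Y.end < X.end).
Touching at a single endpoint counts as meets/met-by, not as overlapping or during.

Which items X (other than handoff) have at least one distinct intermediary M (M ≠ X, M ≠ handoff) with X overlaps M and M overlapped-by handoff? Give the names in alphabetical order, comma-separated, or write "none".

build, lunch, reindex, sync_call

Target handoff = [112, 261].
Intermediaries M with M overlapped-by handoff: demo, design_review, onboarding, snapshot.
Via demo — items with X overlaps demo: none.
Via design_review — items with X overlaps design_review: reindex.
Via onboarding — items with X overlaps onboarding: reindex.
Via snapshot — items with X overlaps snapshot: build, lunch, sync_call.
Union: build, lunch, reindex, sync_call.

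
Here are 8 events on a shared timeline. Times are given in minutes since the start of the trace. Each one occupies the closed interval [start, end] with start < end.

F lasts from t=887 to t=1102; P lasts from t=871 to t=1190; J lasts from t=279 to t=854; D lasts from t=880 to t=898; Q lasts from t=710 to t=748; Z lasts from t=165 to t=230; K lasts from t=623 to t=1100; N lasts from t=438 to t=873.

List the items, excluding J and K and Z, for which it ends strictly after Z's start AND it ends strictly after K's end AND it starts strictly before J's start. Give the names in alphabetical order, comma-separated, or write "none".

none

Conditions: its end is strictly after Z's start (X.end > t=165) AND its end is strictly after K's end (X.end > t=1100) AND its start is strictly before J's start (X.start < t=279).
D: end t=898 > t=165? ✓; end t=898 > t=1100? ✗; start t=880 < t=279? ✗ → no.
F: end t=1102 > t=165? ✓; end t=1102 > t=1100? ✓; start t=887 < t=279? ✗ → no.
N: end t=873 > t=165? ✓; end t=873 > t=1100? ✗; start t=438 < t=279? ✗ → no.
P: end t=1190 > t=165? ✓; end t=1190 > t=1100? ✓; start t=871 < t=279? ✗ → no.
Q: end t=748 > t=165? ✓; end t=748 > t=1100? ✗; start t=710 < t=279? ✗ → no.
Result: none.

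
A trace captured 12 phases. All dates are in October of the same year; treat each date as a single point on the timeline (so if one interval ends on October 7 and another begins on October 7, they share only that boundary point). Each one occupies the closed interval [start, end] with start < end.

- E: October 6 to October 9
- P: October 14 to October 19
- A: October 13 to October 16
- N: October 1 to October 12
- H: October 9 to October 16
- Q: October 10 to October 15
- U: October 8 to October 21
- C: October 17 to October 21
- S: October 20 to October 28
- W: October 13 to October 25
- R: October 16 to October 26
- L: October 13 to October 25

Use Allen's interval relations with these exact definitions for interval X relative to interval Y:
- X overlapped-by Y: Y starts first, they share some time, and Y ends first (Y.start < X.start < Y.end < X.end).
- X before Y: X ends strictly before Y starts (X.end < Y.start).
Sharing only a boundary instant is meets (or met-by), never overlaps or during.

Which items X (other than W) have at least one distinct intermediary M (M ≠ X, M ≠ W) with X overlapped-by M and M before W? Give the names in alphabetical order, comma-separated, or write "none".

H, Q, U

Target W = [October 13, October 25].
Intermediaries M with M before W: E, N.
Via E — items with X overlapped-by E: U.
Via N — items with X overlapped-by N: H, Q, U.
Union: H, Q, U.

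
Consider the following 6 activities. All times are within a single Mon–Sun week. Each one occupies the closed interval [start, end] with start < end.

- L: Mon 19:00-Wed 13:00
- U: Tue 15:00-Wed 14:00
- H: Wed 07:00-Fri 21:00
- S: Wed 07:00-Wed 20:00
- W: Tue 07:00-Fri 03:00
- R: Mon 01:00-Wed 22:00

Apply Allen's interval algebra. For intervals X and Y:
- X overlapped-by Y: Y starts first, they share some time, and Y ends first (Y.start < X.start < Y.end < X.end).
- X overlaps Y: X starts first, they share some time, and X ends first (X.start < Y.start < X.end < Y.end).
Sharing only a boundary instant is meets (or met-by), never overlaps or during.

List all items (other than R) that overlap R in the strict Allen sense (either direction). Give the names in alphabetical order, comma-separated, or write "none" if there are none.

H, W

Target R = [Mon 01:00, Wed 22:00].
H [Wed 07:00, Fri 21:00] → overlapped-by → yes.
L [Mon 19:00, Wed 13:00] → during → no.
S [Wed 07:00, Wed 20:00] → during → no.
U [Tue 15:00, Wed 14:00] → during → no.
W [Tue 07:00, Fri 03:00] → overlapped-by → yes.
Result: H, W.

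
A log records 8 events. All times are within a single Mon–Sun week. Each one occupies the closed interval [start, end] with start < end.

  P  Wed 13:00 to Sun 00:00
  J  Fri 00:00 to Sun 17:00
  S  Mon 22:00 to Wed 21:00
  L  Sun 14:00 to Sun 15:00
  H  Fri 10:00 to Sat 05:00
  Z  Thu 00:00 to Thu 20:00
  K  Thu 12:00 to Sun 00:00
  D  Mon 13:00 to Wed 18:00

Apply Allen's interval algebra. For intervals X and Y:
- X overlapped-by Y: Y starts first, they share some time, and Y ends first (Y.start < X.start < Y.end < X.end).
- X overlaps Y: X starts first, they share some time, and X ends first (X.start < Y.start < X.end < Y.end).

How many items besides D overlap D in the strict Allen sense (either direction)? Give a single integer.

Target D = [Mon 13:00, Wed 18:00].
H [Fri 10:00, Sat 05:00] → after → no.
J [Fri 00:00, Sun 17:00] → after → no.
K [Thu 12:00, Sun 00:00] → after → no.
L [Sun 14:00, Sun 15:00] → after → no.
P [Wed 13:00, Sun 00:00] → overlapped-by → counts.
S [Mon 22:00, Wed 21:00] → overlapped-by → counts.
Z [Thu 00:00, Thu 20:00] → after → no.
Total: 2.

2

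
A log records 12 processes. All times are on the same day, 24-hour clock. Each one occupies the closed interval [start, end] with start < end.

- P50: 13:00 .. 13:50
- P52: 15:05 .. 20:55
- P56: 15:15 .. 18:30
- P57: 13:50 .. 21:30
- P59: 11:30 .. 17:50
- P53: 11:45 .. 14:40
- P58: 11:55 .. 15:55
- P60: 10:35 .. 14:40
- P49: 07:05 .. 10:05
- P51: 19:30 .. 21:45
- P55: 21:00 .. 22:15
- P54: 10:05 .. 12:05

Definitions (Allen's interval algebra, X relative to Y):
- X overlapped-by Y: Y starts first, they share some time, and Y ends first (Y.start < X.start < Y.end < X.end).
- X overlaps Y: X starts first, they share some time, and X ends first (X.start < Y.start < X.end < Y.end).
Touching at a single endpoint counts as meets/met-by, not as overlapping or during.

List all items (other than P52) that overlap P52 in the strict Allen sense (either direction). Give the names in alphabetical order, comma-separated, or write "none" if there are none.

Target P52 = [15:05, 20:55].
P49 [07:05, 10:05] → before → no.
P50 [13:00, 13:50] → before → no.
P51 [19:30, 21:45] → overlapped-by → yes.
P53 [11:45, 14:40] → before → no.
P54 [10:05, 12:05] → before → no.
P55 [21:00, 22:15] → after → no.
P56 [15:15, 18:30] → during → no.
P57 [13:50, 21:30] → contains → no.
P58 [11:55, 15:55] → overlaps → yes.
P59 [11:30, 17:50] → overlaps → yes.
P60 [10:35, 14:40] → before → no.
Result: P51, P58, P59.

P51, P58, P59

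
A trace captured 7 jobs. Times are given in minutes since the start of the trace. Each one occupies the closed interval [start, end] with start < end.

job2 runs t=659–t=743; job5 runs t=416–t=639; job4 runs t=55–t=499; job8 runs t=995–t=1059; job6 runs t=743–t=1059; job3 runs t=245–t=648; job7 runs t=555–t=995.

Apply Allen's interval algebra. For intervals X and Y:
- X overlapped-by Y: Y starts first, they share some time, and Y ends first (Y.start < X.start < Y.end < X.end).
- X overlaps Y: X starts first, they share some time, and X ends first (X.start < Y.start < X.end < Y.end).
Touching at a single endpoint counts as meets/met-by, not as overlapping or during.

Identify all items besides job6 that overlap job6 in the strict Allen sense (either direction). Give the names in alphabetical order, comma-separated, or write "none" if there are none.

Target job6 = [t=743, t=1059].
job2 [t=659, t=743] → meets → no.
job3 [t=245, t=648] → before → no.
job4 [t=55, t=499] → before → no.
job5 [t=416, t=639] → before → no.
job7 [t=555, t=995] → overlaps → yes.
job8 [t=995, t=1059] → finishes → no.
Result: job7.

job7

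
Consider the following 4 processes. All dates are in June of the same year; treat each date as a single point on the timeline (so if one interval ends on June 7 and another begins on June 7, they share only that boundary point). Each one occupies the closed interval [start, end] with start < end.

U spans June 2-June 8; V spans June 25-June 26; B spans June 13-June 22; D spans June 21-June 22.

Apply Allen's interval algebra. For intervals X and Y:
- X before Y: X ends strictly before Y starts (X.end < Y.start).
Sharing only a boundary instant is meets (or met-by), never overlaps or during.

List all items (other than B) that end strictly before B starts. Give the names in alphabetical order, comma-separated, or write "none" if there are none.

Target B = [June 13, June 22].
D [June 21, June 22] → finishes → no.
U [June 2, June 8] → before → yes.
V [June 25, June 26] → after → no.
Result: U.

U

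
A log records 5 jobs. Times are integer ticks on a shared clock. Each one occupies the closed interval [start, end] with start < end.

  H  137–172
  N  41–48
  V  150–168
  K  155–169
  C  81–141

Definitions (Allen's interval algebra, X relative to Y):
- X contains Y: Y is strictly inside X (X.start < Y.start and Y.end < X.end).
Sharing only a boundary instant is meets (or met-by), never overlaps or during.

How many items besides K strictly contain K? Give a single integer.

1

Target K = [155, 169].
C [81, 141] → before → no.
H [137, 172] → contains → counts.
N [41, 48] → before → no.
V [150, 168] → overlaps → no.
Total: 1.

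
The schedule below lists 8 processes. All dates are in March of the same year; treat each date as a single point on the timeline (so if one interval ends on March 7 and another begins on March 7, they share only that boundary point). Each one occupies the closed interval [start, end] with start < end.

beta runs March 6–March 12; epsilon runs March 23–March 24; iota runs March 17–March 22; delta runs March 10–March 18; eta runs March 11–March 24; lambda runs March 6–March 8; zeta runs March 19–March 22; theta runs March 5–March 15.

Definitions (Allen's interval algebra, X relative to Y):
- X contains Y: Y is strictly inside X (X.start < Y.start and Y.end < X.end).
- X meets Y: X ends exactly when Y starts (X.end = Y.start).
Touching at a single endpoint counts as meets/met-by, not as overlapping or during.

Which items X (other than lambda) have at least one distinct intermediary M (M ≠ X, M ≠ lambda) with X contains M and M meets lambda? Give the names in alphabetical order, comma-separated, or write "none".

Target lambda = [March 6, March 8].
Intermediaries M with M meets lambda: none.
Union: none.

none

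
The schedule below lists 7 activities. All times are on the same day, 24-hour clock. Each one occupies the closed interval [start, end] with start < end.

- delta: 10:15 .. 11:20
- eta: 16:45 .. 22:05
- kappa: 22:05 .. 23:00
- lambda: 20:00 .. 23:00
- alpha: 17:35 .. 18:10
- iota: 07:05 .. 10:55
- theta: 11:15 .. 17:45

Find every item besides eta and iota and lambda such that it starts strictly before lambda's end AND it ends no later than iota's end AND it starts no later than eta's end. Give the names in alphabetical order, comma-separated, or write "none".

Conditions: its start is strictly before lambda's end (X.start < 23:00) AND its end is no later than iota's end (X.end <= 10:55) AND its start is no later than eta's end (X.start <= 22:05).
alpha: start 17:35 < 23:00? ✓; end 18:10 <= 10:55? ✗; start 17:35 <= 22:05? ✓ → no.
delta: start 10:15 < 23:00? ✓; end 11:20 <= 10:55? ✗; start 10:15 <= 22:05? ✓ → no.
kappa: start 22:05 < 23:00? ✓; end 23:00 <= 10:55? ✗; start 22:05 <= 22:05? ✓ → no.
theta: start 11:15 < 23:00? ✓; end 17:45 <= 10:55? ✗; start 11:15 <= 22:05? ✓ → no.
Result: none.

none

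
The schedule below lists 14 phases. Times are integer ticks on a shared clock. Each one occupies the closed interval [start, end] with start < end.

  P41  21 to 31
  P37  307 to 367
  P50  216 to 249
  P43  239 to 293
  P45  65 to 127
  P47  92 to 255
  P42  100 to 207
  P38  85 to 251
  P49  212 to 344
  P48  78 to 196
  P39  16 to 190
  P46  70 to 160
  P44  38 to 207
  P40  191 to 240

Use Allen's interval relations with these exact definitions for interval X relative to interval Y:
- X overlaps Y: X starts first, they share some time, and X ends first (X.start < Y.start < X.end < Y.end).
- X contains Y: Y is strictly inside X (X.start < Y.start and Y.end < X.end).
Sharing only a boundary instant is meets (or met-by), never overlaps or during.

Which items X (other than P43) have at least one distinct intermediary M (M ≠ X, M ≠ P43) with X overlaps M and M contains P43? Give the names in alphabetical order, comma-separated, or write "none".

Target P43 = [239, 293].
Intermediaries M with M contains P43: P49.
Via P49 — items with X overlaps P49: P38, P40, P47.
Union: P38, P40, P47.

P38, P40, P47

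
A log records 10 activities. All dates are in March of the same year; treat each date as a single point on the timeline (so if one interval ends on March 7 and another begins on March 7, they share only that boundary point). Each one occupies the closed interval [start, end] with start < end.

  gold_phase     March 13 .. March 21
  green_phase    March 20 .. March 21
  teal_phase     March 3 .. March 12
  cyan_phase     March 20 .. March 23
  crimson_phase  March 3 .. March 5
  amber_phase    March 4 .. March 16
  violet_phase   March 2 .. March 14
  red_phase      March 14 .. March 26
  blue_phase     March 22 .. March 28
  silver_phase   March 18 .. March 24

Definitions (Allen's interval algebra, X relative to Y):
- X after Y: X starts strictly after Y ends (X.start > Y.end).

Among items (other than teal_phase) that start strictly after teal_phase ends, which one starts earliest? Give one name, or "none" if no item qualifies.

gold_phase

Target teal_phase = [March 3, March 12].
amber_phase [March 4, March 16] → overlapped-by → excluded.
blue_phase [March 22, March 28] → after → candidate.
crimson_phase [March 3, March 5] → starts → excluded.
cyan_phase [March 20, March 23] → after → candidate.
gold_phase [March 13, March 21] → after → candidate.
green_phase [March 20, March 21] → after → candidate.
red_phase [March 14, March 26] → after → candidate.
silver_phase [March 18, March 24] → after → candidate.
violet_phase [March 2, March 14] → contains → excluded.
Among candidates, earliest start is March 13 → gold_phase.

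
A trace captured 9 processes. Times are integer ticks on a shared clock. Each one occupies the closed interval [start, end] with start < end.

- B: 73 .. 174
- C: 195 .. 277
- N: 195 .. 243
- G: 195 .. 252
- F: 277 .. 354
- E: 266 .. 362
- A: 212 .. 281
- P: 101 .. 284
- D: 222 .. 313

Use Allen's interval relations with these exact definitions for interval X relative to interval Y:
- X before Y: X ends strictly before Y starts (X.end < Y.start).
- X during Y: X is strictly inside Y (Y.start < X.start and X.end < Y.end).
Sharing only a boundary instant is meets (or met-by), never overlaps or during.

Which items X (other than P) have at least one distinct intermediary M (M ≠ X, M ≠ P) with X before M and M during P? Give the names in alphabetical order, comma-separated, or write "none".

Target P = [101, 284].
Intermediaries M with M during P: A, C, G, N.
Via A — items with X before A: B.
Via C — items with X before C: B.
Via G — items with X before G: B.
Via N — items with X before N: B.
Union: B.

B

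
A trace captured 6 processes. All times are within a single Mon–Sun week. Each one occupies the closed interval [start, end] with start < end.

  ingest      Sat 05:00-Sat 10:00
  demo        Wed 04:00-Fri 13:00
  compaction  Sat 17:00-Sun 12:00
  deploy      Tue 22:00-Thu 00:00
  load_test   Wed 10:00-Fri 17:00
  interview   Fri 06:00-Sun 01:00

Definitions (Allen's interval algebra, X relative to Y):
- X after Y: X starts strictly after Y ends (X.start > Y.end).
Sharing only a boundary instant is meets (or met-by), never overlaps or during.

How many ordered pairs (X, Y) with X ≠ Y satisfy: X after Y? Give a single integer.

8

Checking all 30 ordered pairs for relation 'after'; matching pairs in alphabetical order:
(compaction, demo): compaction after demo ✓
(compaction, deploy): compaction after deploy ✓
(compaction, ingest): compaction after ingest ✓
(compaction, load_test): compaction after load_test ✓
(ingest, demo): ingest after demo ✓
(ingest, deploy): ingest after deploy ✓
(ingest, load_test): ingest after load_test ✓
(interview, deploy): interview after deploy ✓
Count: 8.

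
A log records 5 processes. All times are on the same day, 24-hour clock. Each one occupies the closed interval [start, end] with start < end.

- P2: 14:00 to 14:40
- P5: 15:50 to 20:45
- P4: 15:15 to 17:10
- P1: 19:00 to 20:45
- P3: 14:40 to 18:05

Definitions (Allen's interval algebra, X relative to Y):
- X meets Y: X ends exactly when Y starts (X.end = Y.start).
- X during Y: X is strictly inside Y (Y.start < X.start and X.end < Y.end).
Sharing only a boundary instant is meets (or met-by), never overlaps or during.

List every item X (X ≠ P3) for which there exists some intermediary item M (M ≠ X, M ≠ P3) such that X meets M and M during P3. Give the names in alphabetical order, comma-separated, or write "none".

none

Target P3 = [14:40, 18:05].
Intermediaries M with M during P3: P4.
Via P4 — items with X meets P4: none.
Union: none.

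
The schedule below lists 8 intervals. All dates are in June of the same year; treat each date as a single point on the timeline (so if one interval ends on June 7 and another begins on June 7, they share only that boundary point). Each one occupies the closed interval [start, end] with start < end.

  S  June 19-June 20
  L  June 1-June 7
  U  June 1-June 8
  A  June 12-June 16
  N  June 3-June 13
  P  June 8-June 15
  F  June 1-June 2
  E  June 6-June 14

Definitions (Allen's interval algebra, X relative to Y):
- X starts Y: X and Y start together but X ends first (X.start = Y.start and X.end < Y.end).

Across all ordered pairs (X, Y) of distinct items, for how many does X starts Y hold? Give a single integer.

3

Checking all 56 ordered pairs for relation 'starts'; matching pairs in alphabetical order:
(F, L): F starts L ✓
(F, U): F starts U ✓
(L, U): L starts U ✓
Count: 3.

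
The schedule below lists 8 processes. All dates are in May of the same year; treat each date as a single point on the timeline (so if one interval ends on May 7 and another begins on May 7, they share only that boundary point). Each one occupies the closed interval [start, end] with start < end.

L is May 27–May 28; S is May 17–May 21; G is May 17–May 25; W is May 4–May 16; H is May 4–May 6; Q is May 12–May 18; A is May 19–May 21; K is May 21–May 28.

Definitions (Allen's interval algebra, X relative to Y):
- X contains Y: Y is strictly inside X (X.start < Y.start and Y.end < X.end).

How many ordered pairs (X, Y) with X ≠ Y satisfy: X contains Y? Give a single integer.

Checking all 56 ordered pairs for relation 'contains'; matching pairs in alphabetical order:
(G, A): G contains A ✓
Count: 1.

1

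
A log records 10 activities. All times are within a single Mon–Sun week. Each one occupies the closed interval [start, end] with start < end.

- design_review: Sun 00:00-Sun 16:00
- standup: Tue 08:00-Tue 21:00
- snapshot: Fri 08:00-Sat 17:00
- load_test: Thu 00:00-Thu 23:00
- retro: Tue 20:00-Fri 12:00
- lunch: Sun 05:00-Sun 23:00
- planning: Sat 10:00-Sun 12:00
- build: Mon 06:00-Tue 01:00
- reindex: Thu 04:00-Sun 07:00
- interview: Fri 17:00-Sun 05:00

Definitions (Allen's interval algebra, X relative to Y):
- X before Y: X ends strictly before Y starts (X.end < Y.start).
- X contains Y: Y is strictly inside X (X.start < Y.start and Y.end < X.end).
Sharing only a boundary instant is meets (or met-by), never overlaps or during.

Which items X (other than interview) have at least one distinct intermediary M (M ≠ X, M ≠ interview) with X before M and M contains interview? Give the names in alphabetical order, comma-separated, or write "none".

build, standup

Target interview = [Fri 17:00, Sun 05:00].
Intermediaries M with M contains interview: reindex.
Via reindex — items with X before reindex: build, standup.
Union: build, standup.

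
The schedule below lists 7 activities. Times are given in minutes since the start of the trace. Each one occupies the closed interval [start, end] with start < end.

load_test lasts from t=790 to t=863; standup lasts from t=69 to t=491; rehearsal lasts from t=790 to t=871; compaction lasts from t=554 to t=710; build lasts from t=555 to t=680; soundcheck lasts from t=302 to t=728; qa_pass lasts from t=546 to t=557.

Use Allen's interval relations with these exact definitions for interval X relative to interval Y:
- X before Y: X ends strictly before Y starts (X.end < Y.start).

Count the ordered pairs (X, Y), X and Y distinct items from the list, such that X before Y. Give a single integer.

13

Checking all 42 ordered pairs for relation 'before'; matching pairs in alphabetical order:
(build, load_test): build before load_test ✓
(build, rehearsal): build before rehearsal ✓
(compaction, load_test): compaction before load_test ✓
(compaction, rehearsal): compaction before rehearsal ✓
(qa_pass, load_test): qa_pass before load_test ✓
(qa_pass, rehearsal): qa_pass before rehearsal ✓
(soundcheck, load_test): soundcheck before load_test ✓
(soundcheck, rehearsal): soundcheck before rehearsal ✓
(standup, build): standup before build ✓
(standup, compaction): standup before compaction ✓
(standup, load_test): standup before load_test ✓
(standup, qa_pass): standup before qa_pass ✓
(standup, rehearsal): standup before rehearsal ✓
Count: 13.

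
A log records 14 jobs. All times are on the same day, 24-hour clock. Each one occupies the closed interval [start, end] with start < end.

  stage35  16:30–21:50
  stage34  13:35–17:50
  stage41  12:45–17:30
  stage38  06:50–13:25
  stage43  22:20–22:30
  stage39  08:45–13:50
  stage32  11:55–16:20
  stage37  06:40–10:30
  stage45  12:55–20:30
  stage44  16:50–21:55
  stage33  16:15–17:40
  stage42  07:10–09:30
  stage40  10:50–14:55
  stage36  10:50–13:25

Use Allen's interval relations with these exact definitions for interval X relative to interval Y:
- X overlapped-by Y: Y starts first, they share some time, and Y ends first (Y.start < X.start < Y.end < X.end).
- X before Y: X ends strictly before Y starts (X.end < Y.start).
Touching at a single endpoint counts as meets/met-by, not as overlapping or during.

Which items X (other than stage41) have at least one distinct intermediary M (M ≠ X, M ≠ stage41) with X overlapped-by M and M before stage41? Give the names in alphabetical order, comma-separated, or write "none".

stage38, stage39

Target stage41 = [12:45, 17:30].
Intermediaries M with M before stage41: stage37, stage42.
Via stage37 — items with X overlapped-by stage37: stage38, stage39.
Via stage42 — items with X overlapped-by stage42: stage39.
Union: stage38, stage39.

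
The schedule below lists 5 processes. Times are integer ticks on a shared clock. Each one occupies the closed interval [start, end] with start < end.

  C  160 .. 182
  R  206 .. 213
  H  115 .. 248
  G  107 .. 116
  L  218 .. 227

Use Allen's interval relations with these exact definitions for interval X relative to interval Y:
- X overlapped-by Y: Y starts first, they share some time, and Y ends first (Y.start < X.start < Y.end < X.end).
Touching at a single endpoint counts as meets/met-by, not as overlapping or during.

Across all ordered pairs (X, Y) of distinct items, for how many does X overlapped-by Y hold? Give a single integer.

Checking all 20 ordered pairs for relation 'overlapped-by'; matching pairs in alphabetical order:
(H, G): H overlapped-by G ✓
Count: 1.

1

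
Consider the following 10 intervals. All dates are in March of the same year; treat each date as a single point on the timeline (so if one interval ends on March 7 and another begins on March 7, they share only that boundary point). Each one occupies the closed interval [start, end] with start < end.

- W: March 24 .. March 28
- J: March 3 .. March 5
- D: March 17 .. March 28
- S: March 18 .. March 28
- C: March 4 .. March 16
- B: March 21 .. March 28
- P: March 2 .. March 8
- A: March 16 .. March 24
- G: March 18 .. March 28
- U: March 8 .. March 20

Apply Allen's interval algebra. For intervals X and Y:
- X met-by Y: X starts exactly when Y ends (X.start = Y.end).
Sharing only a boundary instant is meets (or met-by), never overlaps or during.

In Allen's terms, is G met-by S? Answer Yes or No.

G = [March 18, March 28], S = [March 18, March 28].
Actual relation of G to S: equals.
Asked whether 'met-by' holds → No.

No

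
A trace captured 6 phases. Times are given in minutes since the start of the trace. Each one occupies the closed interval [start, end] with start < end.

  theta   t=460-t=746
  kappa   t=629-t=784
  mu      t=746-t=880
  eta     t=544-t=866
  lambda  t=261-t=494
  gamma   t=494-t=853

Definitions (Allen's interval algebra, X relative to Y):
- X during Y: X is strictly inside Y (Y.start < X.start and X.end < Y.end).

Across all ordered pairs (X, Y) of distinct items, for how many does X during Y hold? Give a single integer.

2

Checking all 30 ordered pairs for relation 'during'; matching pairs in alphabetical order:
(kappa, eta): kappa during eta ✓
(kappa, gamma): kappa during gamma ✓
Count: 2.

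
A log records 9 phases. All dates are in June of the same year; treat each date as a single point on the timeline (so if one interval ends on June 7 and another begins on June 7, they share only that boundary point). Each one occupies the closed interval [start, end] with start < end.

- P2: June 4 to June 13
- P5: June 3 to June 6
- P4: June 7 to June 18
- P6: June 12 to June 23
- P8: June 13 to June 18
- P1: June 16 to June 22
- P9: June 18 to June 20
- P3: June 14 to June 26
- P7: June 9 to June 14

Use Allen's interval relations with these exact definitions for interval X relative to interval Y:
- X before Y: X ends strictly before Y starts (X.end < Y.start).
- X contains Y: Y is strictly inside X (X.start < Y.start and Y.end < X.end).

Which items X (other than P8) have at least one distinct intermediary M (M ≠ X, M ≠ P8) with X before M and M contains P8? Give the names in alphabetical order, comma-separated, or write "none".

P5

Target P8 = [June 13, June 18].
Intermediaries M with M contains P8: P6.
Via P6 — items with X before P6: P5.
Union: P5.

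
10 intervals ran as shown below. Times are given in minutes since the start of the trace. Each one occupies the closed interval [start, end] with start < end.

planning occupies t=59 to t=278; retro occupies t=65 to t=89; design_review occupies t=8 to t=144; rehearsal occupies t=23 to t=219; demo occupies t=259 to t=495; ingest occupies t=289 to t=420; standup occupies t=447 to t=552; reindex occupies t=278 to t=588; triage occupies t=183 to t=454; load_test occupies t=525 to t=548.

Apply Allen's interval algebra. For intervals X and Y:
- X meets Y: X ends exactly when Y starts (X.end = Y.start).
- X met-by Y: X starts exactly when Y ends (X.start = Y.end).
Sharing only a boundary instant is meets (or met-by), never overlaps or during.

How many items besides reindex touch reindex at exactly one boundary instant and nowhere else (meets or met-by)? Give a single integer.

Target reindex = [t=278, t=588].
demo [t=259, t=495] → overlaps → no.
design_review [t=8, t=144] → before → no.
ingest [t=289, t=420] → during → no.
load_test [t=525, t=548] → during → no.
planning [t=59, t=278] → meets → counts.
rehearsal [t=23, t=219] → before → no.
retro [t=65, t=89] → before → no.
standup [t=447, t=552] → during → no.
triage [t=183, t=454] → overlaps → no.
Total: 1.

1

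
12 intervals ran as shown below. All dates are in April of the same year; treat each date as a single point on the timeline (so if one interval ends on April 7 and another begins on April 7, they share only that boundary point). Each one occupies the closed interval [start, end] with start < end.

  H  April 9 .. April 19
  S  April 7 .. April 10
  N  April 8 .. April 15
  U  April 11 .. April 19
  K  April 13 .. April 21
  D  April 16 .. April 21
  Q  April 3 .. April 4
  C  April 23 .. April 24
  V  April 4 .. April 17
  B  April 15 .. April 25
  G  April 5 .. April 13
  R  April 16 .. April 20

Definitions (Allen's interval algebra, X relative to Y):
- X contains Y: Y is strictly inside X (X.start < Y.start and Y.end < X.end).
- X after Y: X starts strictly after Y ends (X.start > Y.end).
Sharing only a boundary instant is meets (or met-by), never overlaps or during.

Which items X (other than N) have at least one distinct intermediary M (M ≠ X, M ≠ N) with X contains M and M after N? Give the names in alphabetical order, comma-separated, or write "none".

Target N = [April 8, April 15].
Intermediaries M with M after N: C, D, R.
Via C — items with X contains C: B.
Via D — items with X contains D: B.
Via R — items with X contains R: B, K.
Union: B, K.

B, K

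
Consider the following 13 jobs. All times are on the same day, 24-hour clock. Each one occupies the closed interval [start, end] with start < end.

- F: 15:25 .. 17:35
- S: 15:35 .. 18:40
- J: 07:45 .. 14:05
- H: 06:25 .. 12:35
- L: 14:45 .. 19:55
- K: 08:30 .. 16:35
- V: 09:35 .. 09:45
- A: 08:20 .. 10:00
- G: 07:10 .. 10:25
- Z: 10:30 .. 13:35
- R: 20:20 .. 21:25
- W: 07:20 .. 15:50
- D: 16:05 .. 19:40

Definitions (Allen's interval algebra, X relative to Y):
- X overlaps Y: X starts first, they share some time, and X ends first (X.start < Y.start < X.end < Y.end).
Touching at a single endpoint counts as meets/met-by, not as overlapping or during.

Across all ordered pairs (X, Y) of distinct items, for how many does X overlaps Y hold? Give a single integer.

Checking all 156 ordered pairs for relation 'overlaps'; matching pairs in alphabetical order:
(A, K): A overlaps K ✓
(F, D): F overlaps D ✓
(F, S): F overlaps S ✓
(G, J): G overlaps J ✓
(G, K): G overlaps K ✓
(G, W): G overlaps W ✓
(H, J): H overlaps J ✓
(H, K): H overlaps K ✓
(H, W): H overlaps W ✓
(H, Z): H overlaps Z ✓
(J, K): J overlaps K ✓
(K, D): K overlaps D ✓
(K, F): K overlaps F ✓
(K, L): K overlaps L ✓
(K, S): K overlaps S ✓
(S, D): S overlaps D ✓
(W, F): W overlaps F ✓
(W, K): W overlaps K ✓
(W, L): W overlaps L ✓
(W, S): W overlaps S ✓
Count: 20.

20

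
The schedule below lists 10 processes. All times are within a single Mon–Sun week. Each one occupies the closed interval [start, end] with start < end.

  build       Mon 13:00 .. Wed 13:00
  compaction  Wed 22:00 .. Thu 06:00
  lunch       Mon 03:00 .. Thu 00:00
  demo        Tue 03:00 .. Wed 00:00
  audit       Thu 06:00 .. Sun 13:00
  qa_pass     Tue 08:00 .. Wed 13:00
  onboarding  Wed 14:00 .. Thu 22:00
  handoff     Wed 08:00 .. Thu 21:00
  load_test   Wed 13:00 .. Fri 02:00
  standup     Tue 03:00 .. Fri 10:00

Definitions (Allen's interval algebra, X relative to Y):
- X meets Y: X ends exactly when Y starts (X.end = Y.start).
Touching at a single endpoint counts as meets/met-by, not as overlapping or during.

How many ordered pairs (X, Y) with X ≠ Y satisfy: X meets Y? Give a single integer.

3

Checking all 90 ordered pairs for relation 'meets'; matching pairs in alphabetical order:
(build, load_test): build meets load_test ✓
(compaction, audit): compaction meets audit ✓
(qa_pass, load_test): qa_pass meets load_test ✓
Count: 3.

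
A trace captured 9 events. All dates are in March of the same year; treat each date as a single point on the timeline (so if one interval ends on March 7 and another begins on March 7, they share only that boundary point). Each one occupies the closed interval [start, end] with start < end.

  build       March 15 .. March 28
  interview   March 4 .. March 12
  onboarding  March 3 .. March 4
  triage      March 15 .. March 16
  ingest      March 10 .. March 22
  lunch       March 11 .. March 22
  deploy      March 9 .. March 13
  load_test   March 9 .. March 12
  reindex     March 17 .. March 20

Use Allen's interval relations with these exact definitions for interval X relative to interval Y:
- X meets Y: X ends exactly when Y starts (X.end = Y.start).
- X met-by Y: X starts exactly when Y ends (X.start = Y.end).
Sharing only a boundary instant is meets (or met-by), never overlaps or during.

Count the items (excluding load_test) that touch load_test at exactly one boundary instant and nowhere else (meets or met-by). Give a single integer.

0

Target load_test = [March 9, March 12].
build [March 15, March 28] → after → no.
deploy [March 9, March 13] → started-by → no.
ingest [March 10, March 22] → overlapped-by → no.
interview [March 4, March 12] → finished-by → no.
lunch [March 11, March 22] → overlapped-by → no.
onboarding [March 3, March 4] → before → no.
reindex [March 17, March 20] → after → no.
triage [March 15, March 16] → after → no.
Total: 0.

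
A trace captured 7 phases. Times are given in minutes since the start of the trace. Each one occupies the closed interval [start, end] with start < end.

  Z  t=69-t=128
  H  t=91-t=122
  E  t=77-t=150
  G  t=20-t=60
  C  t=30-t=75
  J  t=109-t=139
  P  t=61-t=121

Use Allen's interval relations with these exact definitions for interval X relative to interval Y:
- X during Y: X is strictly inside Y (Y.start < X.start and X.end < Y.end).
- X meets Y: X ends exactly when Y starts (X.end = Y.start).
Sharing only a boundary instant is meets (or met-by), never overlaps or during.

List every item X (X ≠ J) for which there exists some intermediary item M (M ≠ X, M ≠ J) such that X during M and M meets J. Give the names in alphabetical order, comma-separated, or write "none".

none

Target J = [t=109, t=139].
Intermediaries M with M meets J: none.
Union: none.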